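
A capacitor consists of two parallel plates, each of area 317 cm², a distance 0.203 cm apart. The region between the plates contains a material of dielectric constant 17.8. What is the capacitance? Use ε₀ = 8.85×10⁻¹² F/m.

2.46 nF

A = 317 cm² = 3.17×10⁻² m².
C = κε₀A/d = 17.8 × 8.85×10⁻¹² × 3.17×10⁻² / 2.03×10⁻³ = 2.46×10⁻⁹ F.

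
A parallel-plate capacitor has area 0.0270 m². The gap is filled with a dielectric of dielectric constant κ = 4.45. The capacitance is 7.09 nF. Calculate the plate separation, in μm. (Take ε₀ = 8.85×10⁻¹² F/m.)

d = κε₀A/C = 4.45 × 8.85×10⁻¹² × 2.70×10⁻² / 7.09×10⁻⁹ = 1.50×10⁻⁴ m.

150 μm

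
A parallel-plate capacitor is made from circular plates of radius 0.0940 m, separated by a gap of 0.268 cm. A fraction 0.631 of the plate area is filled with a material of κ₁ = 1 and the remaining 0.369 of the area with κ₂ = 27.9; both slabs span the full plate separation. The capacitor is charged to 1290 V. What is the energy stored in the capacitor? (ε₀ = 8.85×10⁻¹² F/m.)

A = π(0.0940 m)² = 2.78×10⁻² m².
Side-by-side slabs ⇒ two capacitors in parallel, each spanning the full gap.
C₁ = κ₁ε₀A₁/d = 1.00 × 8.85×10⁻¹² × 1.75×10⁻² / 2.68×10⁻³ = 5.78×10⁻¹¹ F.
C₂ = κ₂ε₀A₂/d = 27.9 × 8.85×10⁻¹² × 1.02×10⁻² / 2.68×10⁻³ = 9.44×10⁻¹⁰ F.
C = C₁ + C₂ = 1.00×10⁻⁹ F.
U = ½CV² = ½ × 1.00×10⁻⁹ × (1290)² = 8.33×10⁻⁴ J.

U ≈ 0.833 mJ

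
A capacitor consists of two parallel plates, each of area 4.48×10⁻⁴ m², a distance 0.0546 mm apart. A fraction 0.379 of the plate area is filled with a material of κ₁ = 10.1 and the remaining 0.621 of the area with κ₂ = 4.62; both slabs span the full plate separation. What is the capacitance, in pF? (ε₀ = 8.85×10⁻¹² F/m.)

Side-by-side slabs ⇒ two capacitors in parallel, each spanning the full gap.
C₁ = κ₁ε₀A₁/d = 10.1 × 8.85×10⁻¹² × 1.70×10⁻⁴ / 5.46×10⁻⁵ = 2.78×10⁻¹⁰ F.
C₂ = κ₂ε₀A₂/d = 4.62 × 8.85×10⁻¹² × 2.78×10⁻⁴ / 5.46×10⁻⁵ = 2.08×10⁻¹⁰ F.
C = C₁ + C₂ = 4.86×10⁻¹⁰ F.

486 pF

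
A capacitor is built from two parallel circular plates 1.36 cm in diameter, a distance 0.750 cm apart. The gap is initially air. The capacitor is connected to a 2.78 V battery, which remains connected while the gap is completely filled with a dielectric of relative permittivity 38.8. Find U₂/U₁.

Battery connected ⇒ V is held fixed.
C₂ = 38.8 C₁ and U = ½CV², so U₂/U₁ = C₂/C₁ = 38.8.

U₂/U₁ ≈ 38.8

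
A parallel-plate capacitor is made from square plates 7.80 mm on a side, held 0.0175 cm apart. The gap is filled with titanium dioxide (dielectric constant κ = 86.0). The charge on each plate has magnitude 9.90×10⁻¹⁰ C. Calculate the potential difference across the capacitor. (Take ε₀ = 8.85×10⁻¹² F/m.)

A = (7.80 mm)² = 6.08×10⁻⁵ m².
C = κε₀A/d = 86.0 × 8.85×10⁻¹² × 6.08×10⁻⁵ / 1.75×10⁻⁴ = 2.65×10⁻¹⁰ F.
V = Q/C = 9.90×10⁻¹⁰ / 2.65×10⁻¹⁰ = 3.74 V.

V ≈ 3.74 V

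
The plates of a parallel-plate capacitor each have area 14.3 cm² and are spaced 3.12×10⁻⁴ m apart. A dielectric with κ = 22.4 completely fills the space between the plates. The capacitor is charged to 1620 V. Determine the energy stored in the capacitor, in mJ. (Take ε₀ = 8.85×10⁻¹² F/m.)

A = 14.3 cm² = 1.43×10⁻³ m².
C = κε₀A/d = 22.4 × 8.85×10⁻¹² × 1.43×10⁻³ / 3.12×10⁻⁴ = 9.09×10⁻¹⁰ F.
U = ½CV² = ½ × 9.09×10⁻¹⁰ × (1620)² = 1.19×10⁻³ J.

U ≈ 1.19 mJ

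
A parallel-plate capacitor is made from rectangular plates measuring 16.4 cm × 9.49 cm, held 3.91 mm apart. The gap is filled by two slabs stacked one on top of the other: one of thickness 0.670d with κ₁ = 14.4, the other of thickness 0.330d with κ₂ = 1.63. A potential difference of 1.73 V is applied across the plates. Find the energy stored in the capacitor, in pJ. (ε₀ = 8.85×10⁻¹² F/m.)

212 pJ

A = 16.4 × 9.49 cm² = 1.56×10⁻² m².
Stacked slabs ⇒ two capacitors in series, each with the full plate area.
C₁ = κ₁ε₀A/d₁ = 14.4 × 8.85×10⁻¹² × 1.56×10⁻² / 2.62×10⁻³ = 7.57×10⁻¹⁰ F.
C₂ = κ₂ε₀A/d₂ = 1.63 × 8.85×10⁻¹² × 1.56×10⁻² / 1.29×10⁻³ = 1.74×10⁻¹⁰ F.
C = (1/C₁ + 1/C₂)⁻¹ = 1.41×10⁻¹⁰ F.
U = ½CV² = ½ × 1.41×10⁻¹⁰ × (1.73)² = 2.12×10⁻¹⁰ J.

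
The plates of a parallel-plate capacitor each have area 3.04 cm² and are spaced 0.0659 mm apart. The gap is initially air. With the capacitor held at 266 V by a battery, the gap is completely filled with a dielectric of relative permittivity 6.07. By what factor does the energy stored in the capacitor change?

U₂/U₁ ≈ 6.07

Battery connected ⇒ V is held fixed.
C₂ = 6.07 C₁ and U = ½CV², so U₂/U₁ = C₂/C₁ = 6.07.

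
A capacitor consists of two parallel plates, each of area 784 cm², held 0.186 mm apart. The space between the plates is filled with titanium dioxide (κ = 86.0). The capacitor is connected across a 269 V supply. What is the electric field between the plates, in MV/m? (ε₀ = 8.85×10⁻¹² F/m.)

E = V/d = 269 / 1.86×10⁻⁴ = 1.45×10⁶ V/m.

1.45 MV/m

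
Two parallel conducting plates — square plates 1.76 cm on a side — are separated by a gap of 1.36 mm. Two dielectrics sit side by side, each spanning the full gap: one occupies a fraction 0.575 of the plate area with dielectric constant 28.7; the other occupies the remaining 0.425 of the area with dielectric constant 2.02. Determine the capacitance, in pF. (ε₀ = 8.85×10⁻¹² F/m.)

C ≈ 35.0 pF

A = (1.76 cm)² = 3.10×10⁻⁴ m².
Side-by-side slabs ⇒ two capacitors in parallel, each spanning the full gap.
C₁ = κ₁ε₀A₁/d = 28.7 × 8.85×10⁻¹² × 1.78×10⁻⁴ / 1.36×10⁻³ = 3.33×10⁻¹¹ F.
C₂ = κ₂ε₀A₂/d = 2.02 × 8.85×10⁻¹² × 1.32×10⁻⁴ / 1.36×10⁻³ = 1.73×10⁻¹² F.
C = C₁ + C₂ = 3.50×10⁻¹¹ F.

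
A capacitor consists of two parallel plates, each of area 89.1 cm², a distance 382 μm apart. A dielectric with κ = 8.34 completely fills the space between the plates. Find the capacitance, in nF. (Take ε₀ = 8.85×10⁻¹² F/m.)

A = 89.1 cm² = 8.91×10⁻³ m².
C = κε₀A/d = 8.34 × 8.85×10⁻¹² × 8.91×10⁻³ / 3.82×10⁻⁴ = 1.72×10⁻⁹ F.

1.72 nF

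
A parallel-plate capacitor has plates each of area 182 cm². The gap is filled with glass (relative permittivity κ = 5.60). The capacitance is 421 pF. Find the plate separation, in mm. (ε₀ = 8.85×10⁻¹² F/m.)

d ≈ 2.14 mm

A = 182 cm² = 1.82×10⁻² m².
d = κε₀A/C = 5.60 × 8.85×10⁻¹² × 1.82×10⁻² / 4.21×10⁻¹⁰ = 2.14×10⁻³ m.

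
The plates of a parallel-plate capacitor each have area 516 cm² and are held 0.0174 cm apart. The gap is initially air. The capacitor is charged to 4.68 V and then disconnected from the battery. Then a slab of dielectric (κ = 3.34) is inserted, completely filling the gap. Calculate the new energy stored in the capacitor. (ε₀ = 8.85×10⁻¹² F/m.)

A = 516 cm² = 5.16×10⁻² m².
Initially C₁ = ε₀A/d = 8.85×10⁻¹² × 5.16×10⁻² / 1.74×10⁻⁴ = 2.62×10⁻⁹ F.
U₁ = 2.87×10⁻⁸ J.
Isolated ⇒ Q is held fixed. C₂ = 3.34 C₁ and U = Q²/(2C), so U₂/U₁ = C₁/C₂ = 0.299.
U₂ = 0.299 × 2.87×10⁻⁸ = 8.61×10⁻⁹ J.

U ≈ 8.61 nJ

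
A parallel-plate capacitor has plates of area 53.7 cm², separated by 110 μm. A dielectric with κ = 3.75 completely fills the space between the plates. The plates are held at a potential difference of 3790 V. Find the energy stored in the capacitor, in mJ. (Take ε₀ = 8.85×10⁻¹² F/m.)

A = 53.7 cm² = 5.37×10⁻³ m².
C = κε₀A/d = 3.75 × 8.85×10⁻¹² × 5.37×10⁻³ / 1.10×10⁻⁴ = 1.62×10⁻⁹ F.
U = ½CV² = ½ × 1.62×10⁻⁹ × (3790)² = 1.16×10⁻² J.

U ≈ 11.6 mJ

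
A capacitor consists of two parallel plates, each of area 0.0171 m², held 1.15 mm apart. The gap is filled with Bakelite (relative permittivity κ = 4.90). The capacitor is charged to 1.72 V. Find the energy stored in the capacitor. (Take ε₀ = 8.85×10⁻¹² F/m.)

C = κε₀A/d = 4.90 × 8.85×10⁻¹² × 1.71×10⁻² / 1.15×10⁻³ = 6.45×10⁻¹⁰ F.
U = ½CV² = ½ × 6.45×10⁻¹⁰ × (1.72)² = 9.54×10⁻¹⁰ J.

0.954 nJ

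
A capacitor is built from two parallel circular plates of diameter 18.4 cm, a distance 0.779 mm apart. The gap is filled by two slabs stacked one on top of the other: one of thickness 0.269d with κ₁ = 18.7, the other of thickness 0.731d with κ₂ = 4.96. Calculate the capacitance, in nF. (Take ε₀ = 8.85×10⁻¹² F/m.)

C ≈ 1.87 nF

A = π(18.4/2 cm)² = 2.66×10⁻² m².
Stacked slabs ⇒ two capacitors in series, each with the full plate area.
C₁ = κ₁ε₀A/d₁ = 18.7 × 8.85×10⁻¹² × 2.66×10⁻² / 2.10×10⁻⁴ = 2.10×10⁻⁸ F.
C₂ = κ₂ε₀A/d₂ = 4.96 × 8.85×10⁻¹² × 2.66×10⁻² / 5.69×10⁻⁴ = 2.05×10⁻⁹ F.
C = (1/C₁ + 1/C₂)⁻¹ = 1.87×10⁻⁹ F.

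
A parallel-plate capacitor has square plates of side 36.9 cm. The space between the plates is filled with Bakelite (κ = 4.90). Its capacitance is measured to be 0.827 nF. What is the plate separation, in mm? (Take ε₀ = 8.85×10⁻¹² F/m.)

d ≈ 7.14 mm

A = (36.9 cm)² = 0.136 m².
d = κε₀A/C = 4.90 × 8.85×10⁻¹² × 0.136 / 8.27×10⁻¹⁰ = 7.14×10⁻³ m.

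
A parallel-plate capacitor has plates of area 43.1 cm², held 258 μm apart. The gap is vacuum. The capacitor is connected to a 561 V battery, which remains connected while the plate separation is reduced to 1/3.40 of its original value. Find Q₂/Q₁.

Battery connected ⇒ V is held fixed.
C₂ = 3.40 C₁ and Q = CV, so Q₂/Q₁ = C₂/C₁ = 3.40.

Q₂/Q₁ ≈ 3.40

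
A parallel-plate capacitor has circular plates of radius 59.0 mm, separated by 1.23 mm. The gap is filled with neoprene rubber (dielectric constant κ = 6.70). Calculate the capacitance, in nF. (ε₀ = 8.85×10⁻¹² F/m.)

A = π(59.0 mm)² = 1.09×10⁻² m².
C = κε₀A/d = 6.70 × 8.85×10⁻¹² × 1.09×10⁻² / 1.23×10⁻³ = 5.27×10⁻¹⁰ F.

C ≈ 0.527 nF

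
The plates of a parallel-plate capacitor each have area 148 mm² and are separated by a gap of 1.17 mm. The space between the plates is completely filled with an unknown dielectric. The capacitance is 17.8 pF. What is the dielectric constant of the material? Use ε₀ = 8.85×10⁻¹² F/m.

κ ≈ 15.9

A = 148 mm² = 1.48×10⁻⁴ m².
κ = Cd/(ε₀A) = 1.78×10⁻¹¹ × 1.17×10⁻³ / (8.85×10⁻¹² × 1.48×10⁻⁴) = 15.9.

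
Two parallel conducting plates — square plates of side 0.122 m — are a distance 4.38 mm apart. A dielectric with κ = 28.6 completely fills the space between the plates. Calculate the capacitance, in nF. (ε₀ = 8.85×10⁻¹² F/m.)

0.860 nF

A = (0.122 m)² = 1.49×10⁻² m².
C = κε₀A/d = 28.6 × 8.85×10⁻¹² × 1.49×10⁻² / 4.38×10⁻³ = 8.60×10⁻¹⁰ F.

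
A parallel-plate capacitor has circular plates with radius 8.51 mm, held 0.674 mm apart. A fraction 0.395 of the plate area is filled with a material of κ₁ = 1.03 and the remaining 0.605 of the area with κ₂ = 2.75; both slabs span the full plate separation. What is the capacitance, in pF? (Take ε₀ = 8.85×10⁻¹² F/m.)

A = π(8.51 mm)² = 2.28×10⁻⁴ m².
Side-by-side slabs ⇒ two capacitors in parallel, each spanning the full gap.
C₁ = κ₁ε₀A₁/d = 1.03 × 8.85×10⁻¹² × 8.99×10⁻⁵ / 6.74×10⁻⁴ = 1.22×10⁻¹² F.
C₂ = κ₂ε₀A₂/d = 2.75 × 8.85×10⁻¹² × 1.38×10⁻⁴ / 6.74×10⁻⁴ = 4.97×10⁻¹² F.
C = C₁ + C₂ = 6.19×10⁻¹² F.

C ≈ 6.19 pF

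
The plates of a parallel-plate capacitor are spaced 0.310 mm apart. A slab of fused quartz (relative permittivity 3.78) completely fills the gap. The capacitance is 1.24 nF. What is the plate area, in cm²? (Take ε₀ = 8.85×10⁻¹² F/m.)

115 cm²

A = Cd/(κε₀) = 1.24×10⁻⁹ × 3.10×10⁻⁴ / (3.78 × 8.85×10⁻¹²) = 1.15×10⁻² m².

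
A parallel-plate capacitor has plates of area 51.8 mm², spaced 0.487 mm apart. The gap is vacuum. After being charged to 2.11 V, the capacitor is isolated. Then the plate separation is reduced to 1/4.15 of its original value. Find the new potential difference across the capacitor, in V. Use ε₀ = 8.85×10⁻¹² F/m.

V ≈ 0.508 V

A = 51.8 mm² = 5.18×10⁻⁵ m².
Initially C₁ = ε₀A/d = 8.85×10⁻¹² × 5.18×10⁻⁵ / 4.87×10⁻⁴ = 9.41×10⁻¹³ F.
V₁ = 2.11 V.
Isolated ⇒ Q is held fixed. C₂ = 4.15 C₁ and V = Q/C, so V₂/V₁ = C₁/C₂ = 0.241.
V₂ = 0.241 × 2.11 = 0.508 V.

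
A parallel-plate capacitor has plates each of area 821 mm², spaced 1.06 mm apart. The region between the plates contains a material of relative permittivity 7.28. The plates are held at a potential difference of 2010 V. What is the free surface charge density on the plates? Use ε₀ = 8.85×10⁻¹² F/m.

A = 821 mm² = 8.21×10⁻⁴ m².
C = κε₀A/d = 7.28 × 8.85×10⁻¹² × 8.21×10⁻⁴ / 1.06×10⁻³ = 4.99×10⁻¹¹ F.
σ = Q/A = CV/A = 4.99×10⁻¹¹ × 2010 / 8.21×10⁻⁴ = 1.22×10⁻⁴ C/m².

σ ≈ 12.2 nC/cm²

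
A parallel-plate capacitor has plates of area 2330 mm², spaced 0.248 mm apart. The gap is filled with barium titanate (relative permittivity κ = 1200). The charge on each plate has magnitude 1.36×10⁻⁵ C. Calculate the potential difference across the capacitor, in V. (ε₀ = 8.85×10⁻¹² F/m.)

136 V

A = 2330 mm² = 2.33×10⁻³ m².
C = κε₀A/d = 1200 × 8.85×10⁻¹² × 2.33×10⁻³ / 2.48×10⁻⁴ = 9.98×10⁻⁸ F.
V = Q/C = 1.36×10⁻⁵ / 9.98×10⁻⁸ = 1.36×10² V.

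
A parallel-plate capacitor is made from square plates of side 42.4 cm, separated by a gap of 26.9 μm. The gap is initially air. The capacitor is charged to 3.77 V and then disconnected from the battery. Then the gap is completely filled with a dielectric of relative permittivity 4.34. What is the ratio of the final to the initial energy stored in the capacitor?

Isolated ⇒ Q is held fixed.
C₂ = 4.34 C₁ and U = Q²/(2C), so U₂/U₁ = C₁/C₂ = 0.230.

0.230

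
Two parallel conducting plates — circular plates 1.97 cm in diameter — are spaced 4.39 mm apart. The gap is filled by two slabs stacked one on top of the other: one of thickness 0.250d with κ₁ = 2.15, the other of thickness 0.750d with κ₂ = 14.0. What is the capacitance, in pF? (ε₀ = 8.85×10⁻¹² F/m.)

A = π(1.97/2 cm)² = 3.05×10⁻⁴ m².
Stacked slabs ⇒ two capacitors in series, each with the full plate area.
C₁ = κ₁ε₀A/d₁ = 2.15 × 8.85×10⁻¹² × 3.05×10⁻⁴ / 1.10×10⁻³ = 5.28×10⁻¹² F.
C₂ = κ₂ε₀A/d₂ = 14.0 × 8.85×10⁻¹² × 3.05×10⁻⁴ / 3.29×10⁻³ = 1.15×10⁻¹¹ F.
C = (1/C₁ + 1/C₂)⁻¹ = 3.62×10⁻¹² F.

C ≈ 3.62 pF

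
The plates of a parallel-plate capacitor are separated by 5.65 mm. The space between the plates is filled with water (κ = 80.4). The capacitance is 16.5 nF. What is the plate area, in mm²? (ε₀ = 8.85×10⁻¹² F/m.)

A ≈ 1.31×10⁵ mm²

A = Cd/(κε₀) = 1.65×10⁻⁸ × 5.65×10⁻³ / (80.4 × 8.85×10⁻¹²) = 0.131 m².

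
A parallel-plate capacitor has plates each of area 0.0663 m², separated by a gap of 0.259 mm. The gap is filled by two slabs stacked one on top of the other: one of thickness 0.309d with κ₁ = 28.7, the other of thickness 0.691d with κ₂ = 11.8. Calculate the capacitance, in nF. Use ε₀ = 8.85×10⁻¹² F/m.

Stacked slabs ⇒ two capacitors in series, each with the full plate area.
C₁ = κ₁ε₀A/d₁ = 28.7 × 8.85×10⁻¹² × 6.63×10⁻² / 8.00×10⁻⁵ = 2.10×10⁻⁷ F.
C₂ = κ₂ε₀A/d₂ = 11.8 × 8.85×10⁻¹² × 6.63×10⁻² / 1.79×10⁻⁴ = 3.87×10⁻⁸ F.
C = (1/C₁ + 1/C₂)⁻¹ = 3.27×10⁻⁸ F.

32.7 nF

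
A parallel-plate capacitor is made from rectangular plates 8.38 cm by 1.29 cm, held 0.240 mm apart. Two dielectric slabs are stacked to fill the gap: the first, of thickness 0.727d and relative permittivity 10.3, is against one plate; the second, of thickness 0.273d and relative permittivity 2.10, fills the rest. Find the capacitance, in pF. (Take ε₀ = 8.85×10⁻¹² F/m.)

199 pF

A = 8.38 × 1.29 cm² = 1.08×10⁻³ m².
Stacked slabs ⇒ two capacitors in series, each with the full plate area.
C₁ = κ₁ε₀A/d₁ = 10.3 × 8.85×10⁻¹² × 1.08×10⁻³ / 1.74×10⁻⁴ = 5.65×10⁻¹⁰ F.
C₂ = κ₂ε₀A/d₂ = 2.10 × 8.85×10⁻¹² × 1.08×10⁻³ / 6.55×10⁻⁵ = 3.07×10⁻¹⁰ F.
C = (1/C₁ + 1/C₂)⁻¹ = 1.99×10⁻¹⁰ F.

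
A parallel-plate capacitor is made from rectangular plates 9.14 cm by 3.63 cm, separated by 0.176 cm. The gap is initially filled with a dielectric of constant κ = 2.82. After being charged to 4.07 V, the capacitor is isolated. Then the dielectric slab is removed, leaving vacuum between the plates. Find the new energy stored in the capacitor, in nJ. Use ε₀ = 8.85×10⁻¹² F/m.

A = 9.14 × 3.63 cm² = 3.32×10⁻³ m².
Initially C₁ = κε₀A/d = 2.82 × 8.85×10⁻¹² × 3.32×10⁻³ / 1.76×10⁻³ = 4.70×10⁻¹¹ F.
U₁ = 3.90×10⁻¹⁰ J.
Isolated ⇒ Q is held fixed. C₂ = 0.355 C₁ and U = Q²/(2C), so U₂/U₁ = C₁/C₂ = 2.82.
U₂ = 2.82 × 3.90×10⁻¹⁰ = 1.10×10⁻⁹ J.

1.10 nJ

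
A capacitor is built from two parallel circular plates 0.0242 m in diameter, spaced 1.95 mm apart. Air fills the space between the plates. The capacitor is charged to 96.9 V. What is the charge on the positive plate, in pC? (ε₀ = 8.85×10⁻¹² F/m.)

Q ≈ 202 pC

A = π(0.0242/2 m)² = 4.60×10⁻⁴ m².
C = ε₀A/d = 8.85×10⁻¹² × 4.60×10⁻⁴ / 1.95×10⁻³ = 2.09×10⁻¹² F.
Q = CV = 2.09×10⁻¹² × 96.9 = 2.02×10⁻¹⁰ C.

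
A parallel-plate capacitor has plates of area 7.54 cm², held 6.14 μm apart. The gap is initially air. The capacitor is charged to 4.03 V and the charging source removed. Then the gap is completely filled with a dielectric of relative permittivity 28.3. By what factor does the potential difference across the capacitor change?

Isolated ⇒ Q is held fixed.
C₂ = 28.3 C₁ and V = Q/C, so V₂/V₁ = C₁/C₂ = 0.0353.

0.0353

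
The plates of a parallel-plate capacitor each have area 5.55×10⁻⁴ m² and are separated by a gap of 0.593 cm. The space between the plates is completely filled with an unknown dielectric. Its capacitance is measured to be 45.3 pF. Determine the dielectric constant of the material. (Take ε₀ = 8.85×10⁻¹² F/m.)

κ = Cd/(ε₀A) = 4.53×10⁻¹¹ × 5.93×10⁻³ / (8.85×10⁻¹² × 5.55×10⁻⁴) = 54.7.

κ ≈ 54.7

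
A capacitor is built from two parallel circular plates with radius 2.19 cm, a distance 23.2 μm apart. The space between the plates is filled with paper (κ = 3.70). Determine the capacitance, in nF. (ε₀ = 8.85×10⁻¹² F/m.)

A = π(2.19 cm)² = 1.51×10⁻³ m².
C = κε₀A/d = 3.70 × 8.85×10⁻¹² × 1.51×10⁻³ / 2.32×10⁻⁵ = 2.13×10⁻⁹ F.

2.13 nF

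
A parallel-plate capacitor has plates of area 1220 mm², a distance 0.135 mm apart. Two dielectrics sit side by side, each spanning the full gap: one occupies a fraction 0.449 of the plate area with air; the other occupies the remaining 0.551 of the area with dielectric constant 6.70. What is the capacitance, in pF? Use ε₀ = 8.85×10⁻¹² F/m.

C ≈ 331 pF

A = 1220 mm² = 1.22×10⁻³ m².
Side-by-side slabs ⇒ two capacitors in parallel, each spanning the full gap.
C₁ = κ₁ε₀A₁/d = 1.00 × 8.85×10⁻¹² × 5.48×10⁻⁴ / 1.35×10⁻⁴ = 3.59×10⁻¹¹ F.
C₂ = κ₂ε₀A₂/d = 6.70 × 8.85×10⁻¹² × 6.72×10⁻⁴ / 1.35×10⁻⁴ = 2.95×10⁻¹⁰ F.
C = C₁ + C₂ = 3.31×10⁻¹⁰ F.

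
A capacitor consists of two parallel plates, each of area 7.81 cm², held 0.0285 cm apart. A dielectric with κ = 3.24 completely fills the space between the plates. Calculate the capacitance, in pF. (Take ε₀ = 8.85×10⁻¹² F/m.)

A = 7.81 cm² = 7.81×10⁻⁴ m².
C = κε₀A/d = 3.24 × 8.85×10⁻¹² × 7.81×10⁻⁴ / 2.85×10⁻⁴ = 7.86×10⁻¹¹ F.

C ≈ 78.6 pF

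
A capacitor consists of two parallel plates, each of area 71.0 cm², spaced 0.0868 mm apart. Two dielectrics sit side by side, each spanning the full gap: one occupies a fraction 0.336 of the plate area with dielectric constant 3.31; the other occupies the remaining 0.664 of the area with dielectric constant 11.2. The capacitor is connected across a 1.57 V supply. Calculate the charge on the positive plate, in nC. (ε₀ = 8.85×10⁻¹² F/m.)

A = 71.0 cm² = 7.10×10⁻³ m².
Side-by-side slabs ⇒ two capacitors in parallel, each spanning the full gap.
C₁ = κ₁ε₀A₁/d = 3.31 × 8.85×10⁻¹² × 2.39×10⁻³ / 8.68×10⁻⁵ = 8.05×10⁻¹⁰ F.
C₂ = κ₂ε₀A₂/d = 11.2 × 8.85×10⁻¹² × 4.71×10⁻³ / 8.68×10⁻⁵ = 5.38×10⁻⁹ F.
C = C₁ + C₂ = 6.19×10⁻⁹ F.
Q = CV = 6.19×10⁻⁹ × 1.57 = 9.72×10⁻⁹ C.

9.72 nC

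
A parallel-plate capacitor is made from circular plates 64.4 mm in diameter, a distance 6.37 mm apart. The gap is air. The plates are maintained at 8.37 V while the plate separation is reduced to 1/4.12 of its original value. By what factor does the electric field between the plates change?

Battery connected ⇒ V is held fixed.
E = V/d, so E₂/E₁ = d₁/d₂ = 4.12.

E₂/E₁ ≈ 4.12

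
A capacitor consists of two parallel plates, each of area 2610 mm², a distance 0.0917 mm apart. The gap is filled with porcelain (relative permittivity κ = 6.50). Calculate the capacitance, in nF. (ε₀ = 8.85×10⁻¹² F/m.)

1.64 nF

A = 2610 mm² = 2.61×10⁻³ m².
C = κε₀A/d = 6.50 × 8.85×10⁻¹² × 2.61×10⁻³ / 9.17×10⁻⁵ = 1.64×10⁻⁹ F.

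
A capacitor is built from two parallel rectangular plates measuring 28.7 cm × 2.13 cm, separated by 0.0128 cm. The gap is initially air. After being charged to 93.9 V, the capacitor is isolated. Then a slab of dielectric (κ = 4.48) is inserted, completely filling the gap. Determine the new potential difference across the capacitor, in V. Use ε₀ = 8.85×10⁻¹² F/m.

V ≈ 21.0 V

A = 28.7 × 2.13 cm² = 6.11×10⁻³ m².
Initially C₁ = ε₀A/d = 8.85×10⁻¹² × 6.11×10⁻³ / 1.28×10⁻⁴ = 4.23×10⁻¹⁰ F.
V₁ = 93.9 V.
Isolated ⇒ Q is held fixed. C₂ = 4.48 C₁ and V = Q/C, so V₂/V₁ = C₁/C₂ = 0.223.
V₂ = 0.223 × 93.9 = 21.0 V.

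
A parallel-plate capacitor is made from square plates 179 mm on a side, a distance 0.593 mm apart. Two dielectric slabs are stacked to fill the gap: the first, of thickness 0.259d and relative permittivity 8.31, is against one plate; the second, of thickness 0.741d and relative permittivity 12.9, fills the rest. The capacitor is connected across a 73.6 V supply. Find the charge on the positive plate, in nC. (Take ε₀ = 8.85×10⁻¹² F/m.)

397 nC

A = (179 mm)² = 3.20×10⁻² m².
Stacked slabs ⇒ two capacitors in series, each with the full plate area.
C₁ = κ₁ε₀A/d₁ = 8.31 × 8.85×10⁻¹² × 3.20×10⁻² / 1.54×10⁻⁴ = 1.53×10⁻⁸ F.
C₂ = κ₂ε₀A/d₂ = 12.9 × 8.85×10⁻¹² × 3.20×10⁻² / 4.39×10⁻⁴ = 8.32×10⁻⁹ F.
C = (1/C₁ + 1/C₂)⁻¹ = 5.40×10⁻⁹ F.
Q = CV = 5.40×10⁻⁹ × 73.6 = 3.97×10⁻⁷ C.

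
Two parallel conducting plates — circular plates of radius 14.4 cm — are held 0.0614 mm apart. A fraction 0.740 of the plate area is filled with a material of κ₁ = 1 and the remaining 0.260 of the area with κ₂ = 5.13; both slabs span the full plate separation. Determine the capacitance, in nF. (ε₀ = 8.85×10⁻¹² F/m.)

A = π(14.4 cm)² = 6.51×10⁻² m².
Side-by-side slabs ⇒ two capacitors in parallel, each spanning the full gap.
C₁ = κ₁ε₀A₁/d = 1.00 × 8.85×10⁻¹² × 4.82×10⁻² / 6.14×10⁻⁵ = 6.95×10⁻⁹ F.
C₂ = κ₂ε₀A₂/d = 5.13 × 8.85×10⁻¹² × 1.69×10⁻² / 6.14×10⁻⁵ = 1.25×10⁻⁸ F.
C = C₁ + C₂ = 1.95×10⁻⁸ F.

C ≈ 19.5 nF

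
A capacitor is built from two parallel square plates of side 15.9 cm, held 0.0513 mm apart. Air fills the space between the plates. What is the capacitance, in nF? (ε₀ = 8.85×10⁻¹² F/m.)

A = (15.9 cm)² = 2.53×10⁻² m².
C = ε₀A/d = 8.85×10⁻¹² × 2.53×10⁻² / 5.13×10⁻⁵ = 4.36×10⁻⁹ F.

C ≈ 4.36 nF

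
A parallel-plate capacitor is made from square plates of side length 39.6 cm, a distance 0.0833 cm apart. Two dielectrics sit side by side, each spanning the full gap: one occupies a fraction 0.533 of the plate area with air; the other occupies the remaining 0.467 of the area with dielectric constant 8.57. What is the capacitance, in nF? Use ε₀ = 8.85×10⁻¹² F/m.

A = (39.6 cm)² = 0.157 m².
Side-by-side slabs ⇒ two capacitors in parallel, each spanning the full gap.
C₁ = κ₁ε₀A₁/d = 1.00 × 8.85×10⁻¹² × 8.36×10⁻² / 8.33×10⁻⁴ = 8.88×10⁻¹⁰ F.
C₂ = κ₂ε₀A₂/d = 8.57 × 8.85×10⁻¹² × 7.32×10⁻² / 8.33×10⁻⁴ = 6.67×10⁻⁹ F.
C = C₁ + C₂ = 7.56×10⁻⁹ F.

C ≈ 7.56 nF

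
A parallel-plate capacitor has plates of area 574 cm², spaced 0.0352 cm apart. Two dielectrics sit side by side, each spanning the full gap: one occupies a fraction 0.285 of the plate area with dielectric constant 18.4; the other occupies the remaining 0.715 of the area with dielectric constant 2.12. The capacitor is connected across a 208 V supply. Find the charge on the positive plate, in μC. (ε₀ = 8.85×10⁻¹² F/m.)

2.03 μC

A = 574 cm² = 5.74×10⁻² m².
Side-by-side slabs ⇒ two capacitors in parallel, each spanning the full gap.
C₁ = κ₁ε₀A₁/d = 18.4 × 8.85×10⁻¹² × 1.64×10⁻² / 3.52×10⁻⁴ = 7.57×10⁻⁹ F.
C₂ = κ₂ε₀A₂/d = 2.12 × 8.85×10⁻¹² × 4.10×10⁻² / 3.52×10⁻⁴ = 2.19×10⁻⁹ F.
C = C₁ + C₂ = 9.76×10⁻⁹ F.
Q = CV = 9.76×10⁻⁹ × 208 = 2.03×10⁻⁶ C.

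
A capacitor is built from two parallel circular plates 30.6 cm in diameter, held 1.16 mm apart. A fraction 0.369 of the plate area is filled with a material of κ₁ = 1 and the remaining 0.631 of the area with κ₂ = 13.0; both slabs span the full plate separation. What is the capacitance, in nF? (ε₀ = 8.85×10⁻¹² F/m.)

C ≈ 4.81 nF

A = π(30.6/2 cm)² = 7.35×10⁻² m².
Side-by-side slabs ⇒ two capacitors in parallel, each spanning the full gap.
C₁ = κ₁ε₀A₁/d = 1.00 × 8.85×10⁻¹² × 2.71×10⁻² / 1.16×10⁻³ = 2.07×10⁻¹⁰ F.
C₂ = κ₂ε₀A₂/d = 13.0 × 8.85×10⁻¹² × 4.64×10⁻² / 1.16×10⁻³ = 4.60×10⁻⁹ F.
C = C₁ + C₂ = 4.81×10⁻⁹ F.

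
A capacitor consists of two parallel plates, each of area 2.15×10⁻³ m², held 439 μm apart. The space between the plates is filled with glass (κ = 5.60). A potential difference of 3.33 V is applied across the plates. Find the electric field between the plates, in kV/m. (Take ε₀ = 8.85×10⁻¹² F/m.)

E = V/d = 3.33 / 4.39×10⁻⁴ = 7.59×10³ V/m.

7.59 kV/m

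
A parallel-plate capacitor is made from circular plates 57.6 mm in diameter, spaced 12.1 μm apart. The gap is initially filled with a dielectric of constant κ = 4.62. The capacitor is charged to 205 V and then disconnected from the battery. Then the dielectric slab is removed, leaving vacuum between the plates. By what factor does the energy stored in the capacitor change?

Isolated ⇒ Q is held fixed.
C₂ = 0.216 C₁ and U = Q²/(2C), so U₂/U₁ = C₁/C₂ = 4.62.

U₂/U₁ ≈ 4.62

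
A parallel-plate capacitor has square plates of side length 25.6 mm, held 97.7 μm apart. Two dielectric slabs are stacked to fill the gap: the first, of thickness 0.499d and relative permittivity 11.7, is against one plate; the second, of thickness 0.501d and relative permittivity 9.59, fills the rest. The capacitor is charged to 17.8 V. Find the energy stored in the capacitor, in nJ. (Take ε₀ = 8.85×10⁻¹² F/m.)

99.1 nJ

A = (25.6 mm)² = 6.55×10⁻⁴ m².
Stacked slabs ⇒ two capacitors in series, each with the full plate area.
C₁ = κ₁ε₀A/d₁ = 11.7 × 8.85×10⁻¹² × 6.55×10⁻⁴ / 4.88×10⁻⁵ = 1.39×10⁻⁹ F.
C₂ = κ₂ε₀A/d₂ = 9.59 × 8.85×10⁻¹² × 6.55×10⁻⁴ / 4.89×10⁻⁵ = 1.14×10⁻⁹ F.
C = (1/C₁ + 1/C₂)⁻¹ = 6.26×10⁻¹⁰ F.
U = ½CV² = ½ × 6.26×10⁻¹⁰ × (17.8)² = 9.91×10⁻⁸ J.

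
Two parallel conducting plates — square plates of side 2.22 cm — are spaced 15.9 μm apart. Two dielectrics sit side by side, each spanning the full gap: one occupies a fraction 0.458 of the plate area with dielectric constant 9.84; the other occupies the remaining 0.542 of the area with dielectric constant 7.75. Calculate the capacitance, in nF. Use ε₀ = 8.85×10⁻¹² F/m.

2.39 nF

A = (2.22 cm)² = 4.93×10⁻⁴ m².
Side-by-side slabs ⇒ two capacitors in parallel, each spanning the full gap.
C₁ = κ₁ε₀A₁/d = 9.84 × 8.85×10⁻¹² × 2.26×10⁻⁴ / 1.59×10⁻⁵ = 1.24×10⁻⁹ F.
C₂ = κ₂ε₀A₂/d = 7.75 × 8.85×10⁻¹² × 2.67×10⁻⁴ / 1.59×10⁻⁵ = 1.15×10⁻⁹ F.
C = C₁ + C₂ = 2.39×10⁻⁹ F.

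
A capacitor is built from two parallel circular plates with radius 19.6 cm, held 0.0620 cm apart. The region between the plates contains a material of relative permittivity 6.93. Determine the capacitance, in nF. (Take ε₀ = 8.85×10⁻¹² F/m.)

A = π(19.6 cm)² = 0.121 m².
C = κε₀A/d = 6.93 × 8.85×10⁻¹² × 0.121 / 6.20×10⁻⁴ = 1.19×10⁻⁸ F.

C ≈ 11.9 nF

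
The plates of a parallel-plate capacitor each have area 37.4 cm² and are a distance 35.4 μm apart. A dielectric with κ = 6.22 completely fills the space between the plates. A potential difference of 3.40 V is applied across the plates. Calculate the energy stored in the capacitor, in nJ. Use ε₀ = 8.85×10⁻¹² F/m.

U ≈ 33.6 nJ

A = 37.4 cm² = 3.74×10⁻³ m².
C = κε₀A/d = 6.22 × 8.85×10⁻¹² × 3.74×10⁻³ / 3.54×10⁻⁵ = 5.82×10⁻⁹ F.
U = ½CV² = ½ × 5.82×10⁻⁹ × (3.40)² = 3.36×10⁻⁸ J.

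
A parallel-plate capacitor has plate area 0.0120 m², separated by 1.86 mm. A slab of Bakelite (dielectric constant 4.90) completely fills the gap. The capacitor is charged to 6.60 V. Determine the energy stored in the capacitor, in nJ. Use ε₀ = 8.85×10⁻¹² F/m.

U ≈ 6.09 nJ

C = κε₀A/d = 4.90 × 8.85×10⁻¹² × 1.20×10⁻² / 1.86×10⁻³ = 2.80×10⁻¹⁰ F.
U = ½CV² = ½ × 2.80×10⁻¹⁰ × (6.60)² = 6.09×10⁻⁹ J.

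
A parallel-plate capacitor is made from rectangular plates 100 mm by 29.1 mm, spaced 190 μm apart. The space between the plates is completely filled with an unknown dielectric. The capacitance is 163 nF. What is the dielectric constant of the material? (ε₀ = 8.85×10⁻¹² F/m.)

κ ≈ 1203

A = 100 × 29.1 mm² = 2.91×10⁻³ m².
κ = Cd/(ε₀A) = 1.63×10⁻⁷ × 1.90×10⁻⁴ / (8.85×10⁻¹² × 2.91×10⁻³) = 1203.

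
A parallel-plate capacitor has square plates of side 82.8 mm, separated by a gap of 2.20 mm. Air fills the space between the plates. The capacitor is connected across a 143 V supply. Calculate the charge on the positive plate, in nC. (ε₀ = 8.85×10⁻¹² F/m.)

Q ≈ 3.94 nC

A = (82.8 mm)² = 6.86×10⁻³ m².
C = ε₀A/d = 8.85×10⁻¹² × 6.86×10⁻³ / 2.20×10⁻³ = 2.76×10⁻¹¹ F.
Q = CV = 2.76×10⁻¹¹ × 143 = 3.94×10⁻⁹ C.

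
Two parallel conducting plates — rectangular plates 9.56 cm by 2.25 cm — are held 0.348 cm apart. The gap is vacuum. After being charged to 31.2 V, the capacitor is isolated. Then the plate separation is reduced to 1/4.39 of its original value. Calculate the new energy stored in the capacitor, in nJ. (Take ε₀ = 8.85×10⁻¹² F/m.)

A = 9.56 × 2.25 cm² = 2.15×10⁻³ m².
Initially C₁ = ε₀A/d = 8.85×10⁻¹² × 2.15×10⁻³ / 3.48×10⁻³ = 5.47×10⁻¹² F.
U₁ = 2.66×10⁻⁹ J.
Isolated ⇒ Q is held fixed. C₂ = 4.39 C₁ and U = Q²/(2C), so U₂/U₁ = C₁/C₂ = 0.228.
U₂ = 0.228 × 2.66×10⁻⁹ = 6.06×10⁻¹⁰ J.

0.606 nJ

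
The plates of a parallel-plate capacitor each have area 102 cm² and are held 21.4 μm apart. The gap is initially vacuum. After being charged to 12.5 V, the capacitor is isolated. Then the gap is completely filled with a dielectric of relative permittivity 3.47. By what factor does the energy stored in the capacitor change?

U₂/U₁ ≈ 0.288

Isolated ⇒ Q is held fixed.
C₂ = 3.47 C₁ and U = Q²/(2C), so U₂/U₁ = C₁/C₂ = 0.288.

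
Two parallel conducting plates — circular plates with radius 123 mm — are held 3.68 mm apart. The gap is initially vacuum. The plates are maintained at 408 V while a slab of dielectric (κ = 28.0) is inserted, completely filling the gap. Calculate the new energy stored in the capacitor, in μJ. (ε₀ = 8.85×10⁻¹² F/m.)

A = π(123 mm)² = 4.75×10⁻² m².
Initially C₁ = ε₀A/d = 8.85×10⁻¹² × 4.75×10⁻² / 3.68×10⁻³ = 1.14×10⁻¹⁰ F.
U₁ = 9.51×10⁻⁶ J.
Battery connected ⇒ V is held fixed. C₂ = 28.0 C₁ and U = ½CV², so U₂/U₁ = C₂/C₁ = 28.0.
U₂ = 28.0 × 9.51×10⁻⁶ = 2.66×10⁻⁴ J.

U ≈ 266 μJ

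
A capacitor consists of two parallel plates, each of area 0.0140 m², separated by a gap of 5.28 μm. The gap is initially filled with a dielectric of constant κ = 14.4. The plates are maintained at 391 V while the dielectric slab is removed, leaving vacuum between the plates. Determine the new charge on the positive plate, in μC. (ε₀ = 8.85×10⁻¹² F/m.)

9.18 μC

Initially C₁ = κε₀A/d = 14.4 × 8.85×10⁻¹² × 1.40×10⁻² / 5.28×10⁻⁶ = 3.38×10⁻⁷ F.
Q₁ = 1.32×10⁻⁴ C.
Battery connected ⇒ V is held fixed. C₂ = 0.0694 C₁ and Q = CV, so Q₂/Q₁ = C₂/C₁ = 0.0694.
Q₂ = 0.0694 × 1.32×10⁻⁴ = 9.18×10⁻⁶ C.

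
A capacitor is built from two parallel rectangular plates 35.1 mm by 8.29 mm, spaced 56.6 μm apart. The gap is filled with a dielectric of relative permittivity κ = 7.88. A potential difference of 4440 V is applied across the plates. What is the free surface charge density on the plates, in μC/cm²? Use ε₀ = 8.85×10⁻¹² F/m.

0.547 μC/cm²

A = 35.1 × 8.29 mm² = 2.91×10⁻⁴ m².
C = κε₀A/d = 7.88 × 8.85×10⁻¹² × 2.91×10⁻⁴ / 5.66×10⁻⁵ = 3.59×10⁻¹⁰ F.
σ = Q/A = CV/A = 3.59×10⁻¹⁰ × 4440 / 2.91×10⁻⁴ = 5.47×10⁻³ C/m².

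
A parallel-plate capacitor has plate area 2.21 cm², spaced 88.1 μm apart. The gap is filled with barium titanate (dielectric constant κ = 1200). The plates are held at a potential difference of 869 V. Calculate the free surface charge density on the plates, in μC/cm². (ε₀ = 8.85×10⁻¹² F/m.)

σ ≈ 10.5 μC/cm²

A = 2.21 cm² = 2.21×10⁻⁴ m².
C = κε₀A/d = 1200 × 8.85×10⁻¹² × 2.21×10⁻⁴ / 8.81×10⁻⁵ = 2.66×10⁻⁸ F.
σ = Q/A = CV/A = 2.66×10⁻⁸ × 869 / 2.21×10⁻⁴ = 0.105 C/m².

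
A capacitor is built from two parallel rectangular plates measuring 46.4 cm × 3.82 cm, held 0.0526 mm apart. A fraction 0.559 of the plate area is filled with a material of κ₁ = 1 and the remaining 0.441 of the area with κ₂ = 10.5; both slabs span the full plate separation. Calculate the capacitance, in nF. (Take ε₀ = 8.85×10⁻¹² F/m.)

C ≈ 15.5 nF

A = 46.4 × 3.82 cm² = 1.77×10⁻² m².
Side-by-side slabs ⇒ two capacitors in parallel, each spanning the full gap.
C₁ = κ₁ε₀A₁/d = 1.00 × 8.85×10⁻¹² × 9.91×10⁻³ / 5.26×10⁻⁵ = 1.67×10⁻⁹ F.
C₂ = κ₂ε₀A₂/d = 10.5 × 8.85×10⁻¹² × 7.82×10⁻³ / 5.26×10⁻⁵ = 1.38×10⁻⁸ F.
C = C₁ + C₂ = 1.55×10⁻⁸ F.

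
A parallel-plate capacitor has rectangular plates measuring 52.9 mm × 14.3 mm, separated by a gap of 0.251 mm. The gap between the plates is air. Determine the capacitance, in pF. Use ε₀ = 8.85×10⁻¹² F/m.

C ≈ 26.7 pF

A = 52.9 × 14.3 mm² = 7.56×10⁻⁴ m².
C = ε₀A/d = 8.85×10⁻¹² × 7.56×10⁻⁴ / 2.51×10⁻⁴ = 2.67×10⁻¹¹ F.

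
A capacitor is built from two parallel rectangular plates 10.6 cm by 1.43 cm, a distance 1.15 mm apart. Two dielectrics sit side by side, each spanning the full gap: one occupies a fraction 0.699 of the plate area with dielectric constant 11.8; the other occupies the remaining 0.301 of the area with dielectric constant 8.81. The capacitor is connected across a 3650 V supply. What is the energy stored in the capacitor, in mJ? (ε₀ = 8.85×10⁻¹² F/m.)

A = 10.6 × 1.43 cm² = 1.52×10⁻³ m².
Side-by-side slabs ⇒ two capacitors in parallel, each spanning the full gap.
C₁ = κ₁ε₀A₁/d = 11.8 × 8.85×10⁻¹² × 1.06×10⁻³ / 1.15×10⁻³ = 9.62×10⁻¹¹ F.
C₂ = κ₂ε₀A₂/d = 8.81 × 8.85×10⁻¹² × 4.56×10⁻⁴ / 1.15×10⁻³ = 3.09×10⁻¹¹ F.
C = C₁ + C₂ = 1.27×10⁻¹⁰ F.
U = ½CV² = ½ × 1.27×10⁻¹⁰ × (3650)² = 8.47×10⁻⁴ J.

U ≈ 0.847 mJ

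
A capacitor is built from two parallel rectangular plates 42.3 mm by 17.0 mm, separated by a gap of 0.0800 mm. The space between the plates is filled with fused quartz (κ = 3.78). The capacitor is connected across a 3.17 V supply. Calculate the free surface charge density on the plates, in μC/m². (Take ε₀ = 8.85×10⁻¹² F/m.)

σ ≈ 1.33 μC/m²

A = 42.3 × 17.0 mm² = 7.19×10⁻⁴ m².
C = κε₀A/d = 3.78 × 8.85×10⁻¹² × 7.19×10⁻⁴ / 8.00×10⁻⁵ = 3.01×10⁻¹⁰ F.
σ = Q/A = CV/A = 3.01×10⁻¹⁰ × 3.17 / 7.19×10⁻⁴ = 1.33×10⁻⁶ C/m².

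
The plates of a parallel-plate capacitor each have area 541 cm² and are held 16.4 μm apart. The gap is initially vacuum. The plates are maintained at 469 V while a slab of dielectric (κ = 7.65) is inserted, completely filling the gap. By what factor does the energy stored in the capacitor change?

7.65

Battery connected ⇒ V is held fixed.
C₂ = 7.65 C₁ and U = ½CV², so U₂/U₁ = C₂/C₁ = 7.65.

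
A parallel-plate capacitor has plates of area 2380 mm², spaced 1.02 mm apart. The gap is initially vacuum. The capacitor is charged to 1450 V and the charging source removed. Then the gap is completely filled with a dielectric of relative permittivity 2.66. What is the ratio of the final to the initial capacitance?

C = κε₀A/d scales with κ, so C₂/C₁ = κ = 2.66.

C₂/C₁ ≈ 2.66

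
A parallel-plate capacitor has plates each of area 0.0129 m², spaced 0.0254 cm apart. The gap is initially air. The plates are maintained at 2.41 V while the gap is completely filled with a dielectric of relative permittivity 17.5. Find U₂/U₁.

Battery connected ⇒ V is held fixed.
C₂ = 17.5 C₁ and U = ½CV², so U₂/U₁ = C₂/C₁ = 17.5.

U₂/U₁ ≈ 17.5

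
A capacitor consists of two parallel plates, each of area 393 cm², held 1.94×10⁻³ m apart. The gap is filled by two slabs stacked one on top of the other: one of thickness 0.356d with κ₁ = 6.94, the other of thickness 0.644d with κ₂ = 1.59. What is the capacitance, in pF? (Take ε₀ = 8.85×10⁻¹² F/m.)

C ≈ 393 pF

A = 393 cm² = 3.93×10⁻² m².
Stacked slabs ⇒ two capacitors in series, each with the full plate area.
C₁ = κ₁ε₀A/d₁ = 6.94 × 8.85×10⁻¹² × 3.93×10⁻² / 6.91×10⁻⁴ = 3.49×10⁻⁹ F.
C₂ = κ₂ε₀A/d₂ = 1.59 × 8.85×10⁻¹² × 3.93×10⁻² / 1.25×10⁻³ = 4.43×10⁻¹⁰ F.
C = (1/C₁ + 1/C₂)⁻¹ = 3.93×10⁻¹⁰ F.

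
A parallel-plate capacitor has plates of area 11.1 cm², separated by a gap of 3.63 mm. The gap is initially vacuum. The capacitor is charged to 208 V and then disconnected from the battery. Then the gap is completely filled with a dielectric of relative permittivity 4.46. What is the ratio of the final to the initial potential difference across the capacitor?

V₂/V₁ ≈ 0.224

Isolated ⇒ Q is held fixed.
C₂ = 4.46 C₁ and V = Q/C, so V₂/V₁ = C₁/C₂ = 0.224.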